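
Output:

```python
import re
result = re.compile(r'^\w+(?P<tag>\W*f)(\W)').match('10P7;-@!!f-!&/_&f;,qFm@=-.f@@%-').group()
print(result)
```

This matches anchored at the start of the string; then one or more of a word character; then zero or more of a non-word character, then a literal 'f' (captured as 'tag'); then a non-word character (captured).
With `match`, the pattern is implicitly anchored at the beginning.
The match spans [0:11] → '10P7;-@!!f-'.
Captured: group 1 = ';-@!!f', group 2 = '-'.

10P7;-@!!f-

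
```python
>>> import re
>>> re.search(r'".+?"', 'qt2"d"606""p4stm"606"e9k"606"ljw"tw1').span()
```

(3, 6)

A `+?`/`*?`/`{m,n}?` starts at its minimum and grows only as far as needed for what follows to match.
`search` walks the string left to right and returns the first match it finds.
The match spans [3:6] → '"d"'.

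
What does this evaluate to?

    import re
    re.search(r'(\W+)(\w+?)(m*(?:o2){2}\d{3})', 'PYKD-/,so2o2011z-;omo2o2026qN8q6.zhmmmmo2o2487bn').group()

'-/,so2o2011'

Pattern: one or more of a non-word character (captured); then one or more of a word character (lazy) (captured); then zero or more of the literal 'm', then the literal 'o2' repeated 2 times, then exactly 3 of a digit (captured).
Unlike `match`, `search` isn't anchored — it looks for the pattern anywhere in the string.
The match spans [4:15] → '-/,so2o2011'.
Captured: group 1 = '-/,', group 2 = 's', group 3 = 'o2o2011'.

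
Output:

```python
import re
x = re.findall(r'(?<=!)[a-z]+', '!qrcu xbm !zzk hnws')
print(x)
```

The `(?=…)`/`(?<=…)` assertion just peeks at neighbouring text; it doesn't advance the match position.
Matches: at [1:5] → 'qrcu'; at [11:14] → 'zzk'.
No capturing groups, so `findall` returns the 2 full match strings.

['qrcu', 'zzk']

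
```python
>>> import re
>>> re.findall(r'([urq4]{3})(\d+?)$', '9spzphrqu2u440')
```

[('u44', '0')]

The pattern matches exactly 3 of one of [urq4] (captured); then one or more of a digit (lazy) (captured); then anchored at the end.
Multiple groups make `findall` return tuples — one 2-tuple for the one match.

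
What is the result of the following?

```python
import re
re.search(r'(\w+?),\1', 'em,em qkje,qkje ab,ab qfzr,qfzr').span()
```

(0, 5)

`\1` has to match the exact text group 1 already captured.
The match spans [0:5] → 'em,em'.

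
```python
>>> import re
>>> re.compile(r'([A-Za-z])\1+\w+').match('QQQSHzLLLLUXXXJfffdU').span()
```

(0, 20)

The backreference `\1` re-matches whatever the first group consumed, character for character.
`match` is anchored at position 0; if the pattern doesn't fit there, it returns None.
The match spans [0:20] → 'QQQSHzLLLLUXXXJfffdU'.
Captured: group 1 = 'Q'.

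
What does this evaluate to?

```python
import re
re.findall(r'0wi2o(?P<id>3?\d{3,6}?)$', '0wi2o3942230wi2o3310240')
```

['3310240']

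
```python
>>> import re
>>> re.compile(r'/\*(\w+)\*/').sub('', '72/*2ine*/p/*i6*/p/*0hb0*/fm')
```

'72ppfm'

Matches: at [2:10] → '/*2ine*/'; at [11:17] → '/*i6*/'; at [18:26] → '/*0hb0*/'.
`sub` substitutes '' at each match site.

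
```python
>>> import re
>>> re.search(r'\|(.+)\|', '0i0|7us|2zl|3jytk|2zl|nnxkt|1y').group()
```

'|7us|2zl|3jytk|2zl|nnxkt|'

`re.search` scans for the first position where the pattern succeeds.
The match spans [3:28] → '|7us|2zl|3jytk|2zl|nnxkt|'.
Captured: group 1 = '7us|2zl|3jytk|2zl|nnxkt'.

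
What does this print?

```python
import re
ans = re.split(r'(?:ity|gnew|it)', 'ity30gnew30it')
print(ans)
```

['', '30', '30', '']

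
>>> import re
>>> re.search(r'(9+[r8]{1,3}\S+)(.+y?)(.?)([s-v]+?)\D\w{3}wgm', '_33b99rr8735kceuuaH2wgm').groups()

('99rr8735kc', 'e', '', 'u')

This matches one or more of a literal '9', then 1 to 3 of one of [r8], then one or more of a non-whitespace character (captured); then one or more of any character, then optionally the literal 'y' (captured); then optionally any character (captured); then one or more of a character in [s-v] (lazy) (captured); then a non-digit, then exactly 3 of a word character, then the literal 'wgm'.
Unlike `match`, `search` isn't anchored — it looks for the pattern anywhere in the string.
The match spans [4:23] → '99rr8735kceuuaH2wgm'.
Captured: group 1 = '99rr8735kc', group 2 = 'e', group 3 = '', group 4 = 'u'.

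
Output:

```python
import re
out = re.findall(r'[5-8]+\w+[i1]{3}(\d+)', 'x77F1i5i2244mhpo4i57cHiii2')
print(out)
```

['2']

With a single group, `findall` returns only what that group captured — 1 item.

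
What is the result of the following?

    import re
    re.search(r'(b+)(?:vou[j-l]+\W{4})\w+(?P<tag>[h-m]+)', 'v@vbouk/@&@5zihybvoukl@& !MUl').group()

The match spans [16:29] → 'bvoukl@& !MUl'.

'bvoukl@& !MUl'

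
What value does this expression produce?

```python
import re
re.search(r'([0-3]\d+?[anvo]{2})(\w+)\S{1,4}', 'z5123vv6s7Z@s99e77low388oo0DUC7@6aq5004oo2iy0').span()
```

The pattern matches a character in [0-3], then one or more of a digit (lazy), then exactly 2 of one of [anvo] (captured); then one or more of a word character (captured); then 1 to 4 of a non-whitespace character.
`search` walks the string left to right and returns the first match it finds.
The match spans [2:15] → '123vv6s7Z@s99'.
Captured: group 1 = '123vv', group 2 = '6s7Z'.

(2, 15)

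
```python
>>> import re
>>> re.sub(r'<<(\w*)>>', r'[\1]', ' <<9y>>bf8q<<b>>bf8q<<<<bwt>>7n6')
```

' [9y]bf8q[b]bf8q<<[bwt]7n6'

Matches: at [1:7] → '<<9y>>'; at [11:16] → '<<b>>'; at [22:29] → '<<bwt>>'.
The replacement refers to a captured group, so each match is rewritten using its own captured text.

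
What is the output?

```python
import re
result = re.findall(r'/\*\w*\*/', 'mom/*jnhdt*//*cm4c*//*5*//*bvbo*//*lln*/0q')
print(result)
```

With no groups in the pattern, `findall` gives back each whole match — 5 here.

['/*jnhdt*/', '/*cm4c*/', '/*5*/', '/*bvbo*/', '/*lln*/']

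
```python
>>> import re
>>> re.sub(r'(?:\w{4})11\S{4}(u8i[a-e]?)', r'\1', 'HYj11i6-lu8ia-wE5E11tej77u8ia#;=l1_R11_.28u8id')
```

This matches exactly 4 of a word character (non-capturing group); then the literal '11', then exactly 4 of a non-whitespace character; then the literal 'u8i', then optionally a character in [a-e] (captured).
Each match is replaced using the text its own group 1 captured.

'HYj11i6-lu8ia-wE5E11tej77u8ia#;=u8id'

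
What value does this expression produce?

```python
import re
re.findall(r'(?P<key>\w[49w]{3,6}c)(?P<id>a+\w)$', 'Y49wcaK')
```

Pattern: a word character, then 3 to 6 of one of [49w], then the literal 'c' (captured as 'key'); then one or more of a literal 'a', then a word character (captured as 'id'); then anchored at the end.
Matches: at [0:7] match 'Y49wcaK', groups = ('Y49wc', 'aK').
With 2 capturing groups, `findall` returns a 2-tuple per match.

[('Y49wc', 'aK')]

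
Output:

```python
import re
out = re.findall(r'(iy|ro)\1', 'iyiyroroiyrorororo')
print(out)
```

`\1` is not a pattern — it's the concrete string captured by group 1, re-applied verbatim.
Because there's exactly one group, `findall` drops the full match and keeps group 1 from each hit.

['iy', 'ro', 'ro', 'ro']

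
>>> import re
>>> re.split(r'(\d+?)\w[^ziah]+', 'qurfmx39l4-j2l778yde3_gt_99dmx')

Pattern: one or more of a digit (lazy) (captured); then a word character, then one or more of any character except [ziah].
`re.split` interleaves the captured-group text with the surrounding fragments.

['qurfmx', '3', '']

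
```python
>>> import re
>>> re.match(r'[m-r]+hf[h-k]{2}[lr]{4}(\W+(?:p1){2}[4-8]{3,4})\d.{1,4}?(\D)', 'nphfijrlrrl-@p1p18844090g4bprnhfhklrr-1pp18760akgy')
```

This matches one or more of a character in [m-r], then the literal 'hf'; then exactly 2 of a character in [h-k], then exactly 4 of one of [lr]; then one or more of a non-word character, then the literal 'p1' repeated 2 times, then 3 to 4 of a character in [4-8] (captured); then a digit, then 1 to 4 of any character (lazy); then a non-digit (captured).
`re.match` won't scan ahead — the pattern has to work from the very first character.
Here the pattern fails at index 0, so the call returns None.

None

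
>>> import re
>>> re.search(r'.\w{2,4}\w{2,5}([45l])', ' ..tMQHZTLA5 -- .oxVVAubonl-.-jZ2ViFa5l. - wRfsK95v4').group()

'.tMQHZTLA5'

The match spans [2:12] → '.tMQHZTLA5'.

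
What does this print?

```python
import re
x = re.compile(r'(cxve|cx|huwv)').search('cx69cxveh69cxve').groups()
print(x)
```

`re.search` scans for the first position where the pattern succeeds.
The match spans [0:2] → 'cx'.
Captured: group 1 = 'cx'.

('cx',)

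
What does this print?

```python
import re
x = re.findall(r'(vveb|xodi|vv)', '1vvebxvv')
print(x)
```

The regex engine tests alternatives in the order written; an earlier branch that matches wins even if a later one would match more.
Walking the string: at [1:5] match 'vveb', group 1 = 'vveb'; at [6:8] match 'vv', group 1 = 'vv'.
One capturing group, so `findall` returns just the captured substring from each match — 2 in all.

['vveb', 'vv']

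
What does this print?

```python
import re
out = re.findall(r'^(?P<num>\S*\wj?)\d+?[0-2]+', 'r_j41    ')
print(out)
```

['r_j']

This matches anchored at the start of the string; then zero or more of a non-whitespace character, then a word character, then optionally a literal 'j' (captured as 'num'); then one or more of a digit (lazy), then one or more of a character in [0-2].
Because there's exactly one group, `findall` drops the full match and keeps group 1 from the one hit.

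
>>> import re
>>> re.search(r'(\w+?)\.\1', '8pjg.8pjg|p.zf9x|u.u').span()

(0, 9)

A backreference is literal: `\1` must see the identical characters the first group matched.
`re.search` scans for the first position where the pattern succeeds.
The match spans [0:9] → '8pjg.8pjg'.
Captured: group 1 = '8pjg'.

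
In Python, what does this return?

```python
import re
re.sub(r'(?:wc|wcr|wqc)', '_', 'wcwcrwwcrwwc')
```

'__rw_rw_'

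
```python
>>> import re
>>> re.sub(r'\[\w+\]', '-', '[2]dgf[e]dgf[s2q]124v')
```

'-dgf-dgf-124v'

Matches: at [0:3] → '[2]'; at [6:9] → '[e]'; at [12:17] → '[s2q]'.
Every occurrence is swapped for '-'.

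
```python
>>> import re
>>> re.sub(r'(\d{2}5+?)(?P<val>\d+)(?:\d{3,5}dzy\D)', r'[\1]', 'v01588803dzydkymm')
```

The pattern matches exactly 2 of a digit, then one or more of a literal '5' (lazy) (captured); then one or more of a digit (captured as 'val'); then 3 to 5 of a digit, then the literal 'dzy', then a non-digit (non-capturing group).
Matches: at [1:13] → '01588803dzyd'.
`\1` in the replacement pulls in group 1's text for each match.

'v[015]kymm'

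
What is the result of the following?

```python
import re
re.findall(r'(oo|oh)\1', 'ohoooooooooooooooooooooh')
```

['oo', 'oo', 'oo', 'oo', 'oo']

A backreference is literal: `\1` must see the identical characters the first group matched.
With a single group, `findall` returns only what that group captured — 5 items.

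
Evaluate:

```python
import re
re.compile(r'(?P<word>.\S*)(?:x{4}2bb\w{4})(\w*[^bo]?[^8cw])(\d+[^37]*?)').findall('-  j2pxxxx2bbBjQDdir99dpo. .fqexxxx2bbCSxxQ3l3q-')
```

[(' j2p', 'dir9', '9'), (' .fqe', 'Q3l', '3')]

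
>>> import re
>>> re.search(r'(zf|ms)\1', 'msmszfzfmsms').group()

A backreference is literal: `\1` must see the identical characters the first group matched.
The match spans [0:4] → 'msms'.

'msms'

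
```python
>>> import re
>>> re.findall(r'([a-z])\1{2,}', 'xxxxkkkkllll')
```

['x', 'k', 'l']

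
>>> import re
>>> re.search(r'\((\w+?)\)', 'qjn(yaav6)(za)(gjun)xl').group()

`re.search` scans for the first position where the pattern succeeds.
The match spans [3:10] → '(yaav6)'.
Captured: group 1 = 'yaav6'.

'(yaav6)'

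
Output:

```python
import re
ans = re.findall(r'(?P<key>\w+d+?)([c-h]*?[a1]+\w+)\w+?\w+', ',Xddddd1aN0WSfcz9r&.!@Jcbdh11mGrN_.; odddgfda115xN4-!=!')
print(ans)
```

[('Xddddd', '1aN0WSfcz'), ('Jcbd', 'h11mGr'), ('odddgfd', 'a115x')]

This matches one or more of a word character, then one or more of a literal 'd' (lazy) (captured as 'key'); then zero or more of a character in [c-h] (lazy), then one or more of one of [a1], then one or more of a word character (captured); then one or more of a word character (lazy), then one or more of a word character.
2 groups means each result is a tuple of 2 captured strings — 3 here.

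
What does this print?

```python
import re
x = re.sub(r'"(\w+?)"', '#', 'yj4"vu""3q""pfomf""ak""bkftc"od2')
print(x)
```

Each match is replaced by '#'.

yj4#####od2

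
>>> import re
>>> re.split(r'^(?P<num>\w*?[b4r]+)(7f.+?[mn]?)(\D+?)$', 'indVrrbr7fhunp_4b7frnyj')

['', 'indVrrbr', '7fhunp_4b7', 'frnyj', '']

The `?` after the quantifier makes it lazy — it takes as little as possible before letting the rest of the pattern try.
`re.split` interleaves the captured-group text with the surrounding fragments.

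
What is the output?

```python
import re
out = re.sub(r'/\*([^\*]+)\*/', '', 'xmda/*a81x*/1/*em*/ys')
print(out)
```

xmda1ys

Matches: at [4:12] → '/*a81x*/'; at [13:19] → '/*em*/'.
Each match is replaced by ''.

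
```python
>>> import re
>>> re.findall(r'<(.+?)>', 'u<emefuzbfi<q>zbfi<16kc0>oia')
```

['emefuzbfi<q', '16kc0']

Matches: at [1:14] match '<emefuzbfi<q>', group 1 = 'emefuzbfi<q'; at [18:25] match '<16kc0>', group 1 = '16kc0'.
`findall` collects group 1 from each match (2 total).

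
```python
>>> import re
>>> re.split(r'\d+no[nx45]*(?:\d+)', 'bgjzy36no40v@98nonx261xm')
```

['bgjzy', 'v@', 'xm']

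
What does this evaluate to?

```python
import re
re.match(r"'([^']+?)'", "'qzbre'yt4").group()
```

"'qzbre'"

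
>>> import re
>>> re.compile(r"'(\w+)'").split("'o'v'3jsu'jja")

The group in the pattern means `split` returns the separators' captures alongside the pieces.

['', 'o', 'v', '3jsu', 'jja']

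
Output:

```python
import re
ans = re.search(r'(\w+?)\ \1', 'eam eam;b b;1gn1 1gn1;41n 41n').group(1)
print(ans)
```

After group 1 captures some text, `\1` only succeeds where that same text appears again.
`re.search` scans for the first position where the pattern succeeds.
The match spans [0:7] → 'eam eam'.
Captured: group 1 = 'eam'.

eam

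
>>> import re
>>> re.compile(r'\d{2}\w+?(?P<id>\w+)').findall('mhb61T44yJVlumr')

['44yJVlumr']

Lazy quantifiers expand one character at a time until the remainder of the pattern can match.
Because there's exactly one group, `findall` drops the full match and keeps group 1 from the one hit.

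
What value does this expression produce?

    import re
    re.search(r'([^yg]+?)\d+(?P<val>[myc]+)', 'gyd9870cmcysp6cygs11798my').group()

'd9870cmcy'

The pattern matches one or more of any character except [yg] (lazy) (captured); then one or more of a digit; then one or more of one of [myc] (captured as 'val').
Unlike `match`, `search` isn't anchored — it looks for the pattern anywhere in the string.
The match spans [2:11] → 'd9870cmcy'.
Captured: group 1 = 'd', group 2 = 'cmcy'.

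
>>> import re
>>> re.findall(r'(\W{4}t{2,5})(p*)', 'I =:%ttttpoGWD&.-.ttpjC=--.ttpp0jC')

This matches exactly 4 of a non-word character, then 2 to 5 of the literal 't' (captured); then zero or more of a literal 'p' (captured).
With 2 capturing groups, `findall` returns a 2-tuple per match.

[(' =:%tttt', 'p'), ('&.-.tt', 'p'), ('=--.tt', 'pp')]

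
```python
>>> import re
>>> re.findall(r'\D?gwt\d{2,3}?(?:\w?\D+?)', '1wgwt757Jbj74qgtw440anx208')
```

['wgwt757J']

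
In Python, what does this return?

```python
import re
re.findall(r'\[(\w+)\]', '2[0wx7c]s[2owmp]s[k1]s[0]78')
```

['0wx7c', '2owmp', 'k1', '0']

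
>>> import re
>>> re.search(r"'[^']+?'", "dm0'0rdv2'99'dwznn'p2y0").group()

The match spans [3:10] → "'0rdv2'".

"'0rdv2'"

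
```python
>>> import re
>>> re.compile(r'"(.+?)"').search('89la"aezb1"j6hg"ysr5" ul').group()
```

With the lazy modifier that quantifier settles for the fewest repetitions that let the rest of the pattern succeed (the atoms after it are unaffected and can still be greedy).
The match spans [4:11] → '"aezb1"'.

'"aezb1"'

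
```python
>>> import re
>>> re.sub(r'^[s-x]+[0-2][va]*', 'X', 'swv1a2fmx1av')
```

Pattern: anchored at the start of the string; then one or more of a character in [s-x]; then a character in [0-2], then zero or more of one of [va].
Matches: at [0:5] → 'swv1a'.
Every occurrence is swapped for 'X'.

'X2fmx1av'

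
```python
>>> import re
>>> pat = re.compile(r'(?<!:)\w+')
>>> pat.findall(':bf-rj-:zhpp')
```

`(?!…)`/`(?<!…)` only lets a position through if the neighbouring text does NOT match; no characters are consumed.
No capturing groups, so `findall` returns the 3 full match strings.

['f', 'rj', 'hpp']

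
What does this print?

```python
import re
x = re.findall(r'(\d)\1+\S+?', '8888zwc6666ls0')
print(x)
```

`\1` has to match the exact text group 1 already captured.
Matches: at [0:5] match '8888z', group 1 = '8'; at [7:12] match '6666l', group 1 = '6'.
With a single group, `findall` returns only what that group captured — 2 items.

['8', '6']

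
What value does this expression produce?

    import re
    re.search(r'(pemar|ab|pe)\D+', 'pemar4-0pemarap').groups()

('pe',)

`search` walks the string left to right and returns the first match it finds.
The match spans [0:5] → 'pemar'.
Captured: group 1 = 'pe'.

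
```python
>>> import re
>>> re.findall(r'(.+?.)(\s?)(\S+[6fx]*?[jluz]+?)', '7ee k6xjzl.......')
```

[('7ee', ' ', 'k6xjzl')]

Because the quantifier is non-greedy, it stops expanding at the earliest point where the rest of the pattern can succeed.
3 groups means the one result is a tuple of 3 captured strings — 1 here.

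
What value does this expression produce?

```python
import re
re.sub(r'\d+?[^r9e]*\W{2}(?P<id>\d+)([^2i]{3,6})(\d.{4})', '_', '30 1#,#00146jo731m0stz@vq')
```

'_vq'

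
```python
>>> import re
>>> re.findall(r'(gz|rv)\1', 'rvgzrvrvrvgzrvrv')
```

`\1` has to match the exact text group 1 already captured.
One capturing group, so `findall` returns just the captured substring from each match — 2 in all.

['rv', 'rv']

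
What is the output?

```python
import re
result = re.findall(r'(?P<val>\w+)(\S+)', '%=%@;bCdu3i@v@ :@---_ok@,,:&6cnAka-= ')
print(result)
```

[('bCdu3i', '@v@'), ('_ok', '@,,:&6cnAka-=')]

Pattern: one or more of a word character (captured as 'val'); then one or more of a non-whitespace character (captured).
Matches: at [5:14] match 'bCdu3i@v@', groups = ('bCdu3i', '@v@'); at [20:36] match '_ok@,,:&6cnAka-=', groups = ('_ok', '@,,:&6cnAka-=').
2 groups means each result is a tuple of 2 captured strings — 2 here.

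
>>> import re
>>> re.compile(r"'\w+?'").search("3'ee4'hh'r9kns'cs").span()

(1, 6)

`search` walks the string left to right and returns the first match it finds.
The match spans [1:6] → "'ee4'".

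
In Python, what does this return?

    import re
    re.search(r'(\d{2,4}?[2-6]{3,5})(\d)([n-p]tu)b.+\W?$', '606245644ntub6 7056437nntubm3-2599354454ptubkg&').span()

(0, 47)

This matches 2 to 4 of a digit (lazy), then 3 to 5 of a character in [2-6] (captured); then a digit (captured); then a character in [n-p], then the literal 'tu' (captured); then a literal 'b', then one or more of any character, then optionally a non-word character; then anchored at the end.
`re.search` scans for the first position where the pattern succeeds.
The match spans [0:47] → '606245644ntub6 7056437nntubm3-2599354454ptubkg&'.
Captured: group 1 = '60624564', group 2 = '4', group 3 = 'ntu'.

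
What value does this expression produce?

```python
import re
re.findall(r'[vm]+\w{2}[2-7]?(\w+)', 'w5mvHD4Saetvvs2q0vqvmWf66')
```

['Saetvvs2q0vqvmWf66']

This matches one or more of one of [vm], then exactly 2 of a word character; then optionally a character in [2-7]; then one or more of a word character (captured).
Scanning left to right: at [2:25] match 'mvHD4Saetvvs2q0vqvmWf66', group 1 = 'Saetvvs2q0vqvmWf66'.
Because there's exactly one group, `findall` drops the full match and keeps group 1 from the one hit.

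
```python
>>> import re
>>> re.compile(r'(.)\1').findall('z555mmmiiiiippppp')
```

`\1` is not a pattern — it's the concrete string captured by group 1, re-applied verbatim.
Scanning left to right: at [1:3] match '55', group 1 = '5'; at [4:6] match 'mm', group 1 = 'm'; at [7:9] match 'ii', group 1 = 'i'; at [9:11] match 'ii', group 1 = 'i'; at [12:14] match 'pp', group 1 = 'p'; ….
`findall` collects group 1 from each match (6 total).

['5', 'm', 'i', 'i', 'p', 'p']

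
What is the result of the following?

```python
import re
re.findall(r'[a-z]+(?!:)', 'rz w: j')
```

`(?!…)`/`(?<!…)` only lets a position through if the neighbouring text does NOT match; no characters are consumed.
Walking the string: at [0:2] → 'rz'; at [6:7] → 'j'.
`findall` yields the raw match text (2 of them) because the pattern has no groups.

['rz', 'j']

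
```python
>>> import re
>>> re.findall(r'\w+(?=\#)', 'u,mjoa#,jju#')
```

The positive lookaround only admits positions where the adjacent text matches; those characters stay outside the span.
No capturing groups, so `findall` returns the 2 full match strings.

['mjoa', 'jju']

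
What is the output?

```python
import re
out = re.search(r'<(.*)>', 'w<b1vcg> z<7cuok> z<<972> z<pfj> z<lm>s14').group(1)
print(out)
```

The match spans [1:38] → '<b1vcg> z<7cuok> z<<972> z<pfj> z<lm>'.
Captured: group 1 = 'b1vcg> z<7cuok> z<<972> z<pfj> z<lm'.

b1vcg> z<7cuok> z<<972> z<pfj> z<lm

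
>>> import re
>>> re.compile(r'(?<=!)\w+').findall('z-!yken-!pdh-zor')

Lookahead/lookbehind check context without consuming it, so the matched span excludes the asserted characters.
`findall` yields the raw match text (2 of them) because the pattern has no groups.

['yken', 'pdh']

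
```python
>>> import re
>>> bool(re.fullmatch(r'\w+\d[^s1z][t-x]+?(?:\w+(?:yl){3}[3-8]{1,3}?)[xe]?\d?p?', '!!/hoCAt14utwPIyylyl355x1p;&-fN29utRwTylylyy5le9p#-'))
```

False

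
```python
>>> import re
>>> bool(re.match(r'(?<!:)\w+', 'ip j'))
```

True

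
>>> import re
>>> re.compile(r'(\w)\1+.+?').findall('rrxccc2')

The backreference `\1` re-matches whatever the first group consumed, character for character.
`findall` collects group 1 from each match (2 total).

['r', 'c']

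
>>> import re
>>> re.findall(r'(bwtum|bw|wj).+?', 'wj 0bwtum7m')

['wj', 'bwtum']

Alternation isn't longest-match — the leftmost alternative that fits at this position is chosen.
Walking the string: at [0:3] match 'wj ', group 1 = 'wj'; at [4:10] match 'bwtum7', group 1 = 'bwtum'.
`findall` collects group 1 from each match (2 total).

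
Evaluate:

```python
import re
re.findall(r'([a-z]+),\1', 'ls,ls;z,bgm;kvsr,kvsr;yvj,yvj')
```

['ls', 'kvsr', 'yvj']

A backreference is literal: `\1` must see the identical characters the first group matched.
Walking the string: at [0:5] match 'ls,ls', group 1 = 'ls'; at [12:21] match 'kvsr,kvsr', group 1 = 'kvsr'; at [22:29] match 'yvj,yvj', group 1 = 'yvj'.
With a single group, `findall` returns only what that group captured — 3 items.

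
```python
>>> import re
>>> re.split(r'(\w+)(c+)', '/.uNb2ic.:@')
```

['/.', 'uNb2i', 'c', '.:@']

This matches one or more of a word character (captured); then one or more of a literal 'c' (captured).
Matches to split on: at [2:8] → 'uNb2ic'.
`re.split` interleaves the captured-group text with the surrounding fragments.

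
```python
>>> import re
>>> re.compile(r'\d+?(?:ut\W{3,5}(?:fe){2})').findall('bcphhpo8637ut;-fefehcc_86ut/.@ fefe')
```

['86ut/.@ fefe']

This matches one or more of a digit (lazy); then the literal 'ut', then 3 to 5 of a non-word character, then the literal 'fe' repeated 2 times (non-capturing group).
Since nothing is captured, `findall` lists the 1 matched substring directly.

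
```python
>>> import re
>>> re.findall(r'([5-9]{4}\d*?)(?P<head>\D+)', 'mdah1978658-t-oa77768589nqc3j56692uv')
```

2 groups means each result is a tuple of 2 captured strings — 3 here.

[('978658', '-t-oa'), ('77768589', 'nqc'), ('56692', 'uv')]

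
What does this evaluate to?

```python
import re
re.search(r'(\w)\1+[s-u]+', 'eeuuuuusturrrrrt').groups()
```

`\1` has to match the exact text group 1 already captured.
`search` walks the string left to right and returns the first match it finds.
The match spans [0:10] → 'eeuuuuustu'.
Captured: group 1 = 'e'.

('e',)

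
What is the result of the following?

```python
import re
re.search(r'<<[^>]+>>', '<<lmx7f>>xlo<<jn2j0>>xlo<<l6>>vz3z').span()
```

Unlike `match`, `search` isn't anchored — it looks for the pattern anywhere in the string.
The match spans [0:9] → '<<lmx7f>>'.

(0, 9)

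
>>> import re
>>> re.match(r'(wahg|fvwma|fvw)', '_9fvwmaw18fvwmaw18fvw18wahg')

`match` is anchored at position 0; if the pattern doesn't fit there, it returns None.
Here the string doesn't start with a match, so the call returns None.

None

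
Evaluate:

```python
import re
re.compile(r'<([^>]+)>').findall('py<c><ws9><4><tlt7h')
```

['c', 'ws9', '4']

`findall` collects group 1 from each match (3 total).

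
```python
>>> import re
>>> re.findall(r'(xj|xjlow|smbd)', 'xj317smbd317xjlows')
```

['xj', 'smbd', 'xj']

Alternation isn't longest-match — the leftmost alternative that fits at this position is chosen.
Scanning left to right: at [0:2] match 'xj', group 1 = 'xj'; at [5:9] match 'smbd', group 1 = 'smbd'; at [12:14] match 'xj', group 1 = 'xj'.
`findall` collects group 1 from each match (3 total).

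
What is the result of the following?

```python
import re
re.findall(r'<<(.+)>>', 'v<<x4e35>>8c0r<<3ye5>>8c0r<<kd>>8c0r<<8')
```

['x4e35>>8c0r<<3ye5>>8c0r<<kd']

Walking the string: at [1:32] match '<<x4e35>>8c0r<<3ye5>>8c0r<<kd>>', group 1 = 'x4e35>>8c0r<<3ye5>>8c0r<<kd'.
With a single group, `findall` returns only what that group captured — 1 item.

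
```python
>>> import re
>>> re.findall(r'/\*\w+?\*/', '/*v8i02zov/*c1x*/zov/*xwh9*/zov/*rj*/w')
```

['/*c1x*/', '/*xwh9*/', '/*rj*/']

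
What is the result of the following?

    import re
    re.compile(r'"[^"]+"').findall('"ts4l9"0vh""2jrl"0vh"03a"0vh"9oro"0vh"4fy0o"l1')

['"ts4l9"', '"2jrl"', '"03a"', '"9oro"', '"4fy0o"']

`findall` yields the raw match text (5 of them) because the pattern has no groups.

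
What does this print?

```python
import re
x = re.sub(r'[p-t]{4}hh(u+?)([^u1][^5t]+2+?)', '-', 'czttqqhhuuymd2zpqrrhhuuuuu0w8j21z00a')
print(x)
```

cz-1z00a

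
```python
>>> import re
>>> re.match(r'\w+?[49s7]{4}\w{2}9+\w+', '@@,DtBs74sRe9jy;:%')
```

The pattern matches one or more of a word character (lazy); then exactly 4 of one of [49s7], then exactly 2 of a word character, then one or more of the literal '9'; then one or more of a word character.
With `match`, the pattern is implicitly anchored at the beginning.
Here position 0 doesn't satisfy it, so the call returns None.

None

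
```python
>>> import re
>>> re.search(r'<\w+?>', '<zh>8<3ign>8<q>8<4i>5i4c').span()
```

(0, 4)

`re.search` tries every starting position until one works.
The match spans [0:4] → '<zh>'.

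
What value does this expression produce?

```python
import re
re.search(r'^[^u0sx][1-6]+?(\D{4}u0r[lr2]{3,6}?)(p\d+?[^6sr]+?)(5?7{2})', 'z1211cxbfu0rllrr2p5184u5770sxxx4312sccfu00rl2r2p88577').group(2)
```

The match spans [0:26] → 'z1211cxbfu0rllrr2p5184u577'.
Captured: group 1 = 'cxbfu0rllrr2', group 2 = 'p5184u', group 3 = '577'.

'p5184u'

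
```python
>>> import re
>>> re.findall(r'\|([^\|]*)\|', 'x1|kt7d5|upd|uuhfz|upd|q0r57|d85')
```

Matches: at [2:9] match '|kt7d5|', group 1 = 'kt7d5'; at [12:19] match '|uuhfz|', group 1 = 'uuhfz'; at [22:29] match '|q0r57|', group 1 = 'q0r57'.
Because there's exactly one group, `findall` drops the full match and keeps group 1 from each hit.

['kt7d5', 'uuhfz', 'q0r57']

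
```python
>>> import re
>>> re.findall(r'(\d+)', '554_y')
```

['554']

This matches one or more of a digit (captured).
One capturing group, so `findall` returns just the captured substring from the one match — 1 in all.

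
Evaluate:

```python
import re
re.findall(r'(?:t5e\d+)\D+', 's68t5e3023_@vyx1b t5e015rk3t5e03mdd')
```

['t5e3023_@vyx', 't5e015rk', 't5e03mdd']

The pattern matches the literal 't5e', then one or more of a digit (non-capturing group); then one or more of a non-digit.
Scanning left to right: at [3:15] → 't5e3023_@vyx'; at [18:26] → 't5e015rk'; at [27:35] → 't5e03mdd'.
No capturing groups, so `findall` returns the 3 full match strings.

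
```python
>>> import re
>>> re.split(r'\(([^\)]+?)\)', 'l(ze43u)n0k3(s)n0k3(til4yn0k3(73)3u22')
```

`re.split` interleaves the captured-group text with the surrounding fragments.

['l', 'ze43u', 'n0k3', 's', 'n0k3', 'til4yn0k3(73', '3u22']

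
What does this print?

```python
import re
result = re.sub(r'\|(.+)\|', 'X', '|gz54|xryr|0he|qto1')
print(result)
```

`sub` substitutes 'X' at each match site.

Xqto1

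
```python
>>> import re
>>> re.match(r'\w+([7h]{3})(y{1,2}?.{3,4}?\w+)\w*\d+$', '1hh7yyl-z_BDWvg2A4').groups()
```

The pattern matches one or more of a word character; then exactly 3 of one of [7h] (captured); then 1 to 2 of the literal 'y' (lazy), then 3 to 4 of any character (lazy), then one or more of a word character (captured); then zero or more of a word character, then one or more of a digit; then anchored at the end.
`match` is anchored at position 0; if the pattern doesn't fit there, it returns None.
The match spans [0:18] → '1hh7yyl-z_BDWvg2A4'.
Captured: group 1 = 'hh7', group 2 = 'yyl-z_BDWvg2A'.

('hh7', 'yyl-z_BDWvg2A')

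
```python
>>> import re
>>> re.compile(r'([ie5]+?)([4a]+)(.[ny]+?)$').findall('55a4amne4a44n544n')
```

[('5', '4', '4n')]

The pattern matches one or more of one of [ie5] (lazy) (captured); then one or more of one of [4a] (captured); then any character, then one or more of one of [ny] (lazy) (captured); then anchored at the end.
Scanning left to right: at [13:17] match '544n', groups = ('5', '4', '4n').
Multiple groups make `findall` return tuples — one 3-tuple for the one match.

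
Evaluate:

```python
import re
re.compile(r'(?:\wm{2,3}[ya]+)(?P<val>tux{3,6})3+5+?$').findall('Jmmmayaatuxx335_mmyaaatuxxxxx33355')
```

Pattern: a word character, then 2 to 3 of a literal 'm', then one or more of one of [ya] (non-capturing group); then the literal 'tu', then 3 to 6 of a literal 'x' (captured as 'val'); then one or more of the literal '3', then one or more of the literal '5' (lazy); then anchored at the end.
Matches: at [15:34] match '_mmyaaatuxxxxx33355', group 1 = 'tuxxxxx'.
`findall` collects group 1 from the one match (1 total).

['tuxxxxx']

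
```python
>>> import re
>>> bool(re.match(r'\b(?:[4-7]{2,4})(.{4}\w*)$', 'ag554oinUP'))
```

False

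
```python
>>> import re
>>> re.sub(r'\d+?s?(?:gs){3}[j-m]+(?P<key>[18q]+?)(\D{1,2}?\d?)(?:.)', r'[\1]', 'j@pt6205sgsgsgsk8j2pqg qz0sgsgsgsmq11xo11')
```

'j@pt[8]qg qz[q11]11'

With the lazy modifier that quantifier settles for the fewest repetitions that let the rest of the pattern succeed (the atoms after it are unaffected and can still be greedy).
Each match is replaced using the text its own group 1 captured.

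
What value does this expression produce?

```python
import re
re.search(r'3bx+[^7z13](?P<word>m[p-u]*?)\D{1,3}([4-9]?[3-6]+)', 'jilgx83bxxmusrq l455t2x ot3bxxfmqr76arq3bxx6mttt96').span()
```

(6, 20)

Pattern: the literal '3b', then one or more of a literal 'x', then any character except [7z13]; then a literal 'm', then zero or more of a character in [p-u] (lazy) (captured as 'word'); then 1 to 3 of a non-digit; then optionally a character in [4-9], then one or more of a character in [3-6] (captured).
`search` walks the string left to right and returns the first match it finds.
The match spans [6:20] → '3bxxmusrq l455'.
Captured: group 1 = 'musr', group 2 = '455'.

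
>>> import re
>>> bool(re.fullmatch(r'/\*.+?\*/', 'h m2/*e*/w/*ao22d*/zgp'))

`re.fullmatch` is like wrapping the pattern in `^…$` (in single-line mode).
Here there's no way to consume every character, so the call returns None, and `bool(None)` is False.

False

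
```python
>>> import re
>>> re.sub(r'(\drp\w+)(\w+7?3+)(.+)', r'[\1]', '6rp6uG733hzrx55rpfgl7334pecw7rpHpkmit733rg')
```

This matches a digit, then the literal 'rp', then one or more of a word character (captured); then one or more of a word character, then optionally a literal '7', then one or more of a literal '3' (captured); then one or more of any character (captured).
Matches: at [0:42] → '6rp6uG733hzrx55rpfgl7334pecw7rpHpkmit733rg'.
Each match is replaced using the text its own group 1 captured.

'[6rp6uG733hzrx55rpfgl7334pecw7rpHpkmit7]'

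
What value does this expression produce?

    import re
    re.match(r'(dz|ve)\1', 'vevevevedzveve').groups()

`\1` is not a pattern — it's the concrete string captured by group 1, re-applied verbatim.
`re.match` won't scan ahead — the pattern has to work from the very first character.
The match spans [0:4] → 'veve'.
Captured: group 1 = 've'.

('ve',)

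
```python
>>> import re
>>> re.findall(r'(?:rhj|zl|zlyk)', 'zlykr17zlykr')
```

The regex engine tests alternatives in the order written; an earlier branch that matches wins even if a later one would match more.
No capturing groups, so `findall` returns the 2 full match strings.

['zl', 'zl']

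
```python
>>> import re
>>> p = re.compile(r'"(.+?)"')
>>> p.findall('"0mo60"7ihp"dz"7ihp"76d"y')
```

['0mo60', 'dz', '76d']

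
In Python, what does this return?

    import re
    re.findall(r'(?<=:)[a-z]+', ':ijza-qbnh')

['ijza']

The lookaround is zero-width — it requires the adjacent text to match without consuming it, so the asserted text isn't part of the match.
Since nothing is captured, `findall` lists the 1 matched substring directly.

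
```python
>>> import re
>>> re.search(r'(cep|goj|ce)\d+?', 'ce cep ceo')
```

None

Here the pattern never matches, so the call returns None.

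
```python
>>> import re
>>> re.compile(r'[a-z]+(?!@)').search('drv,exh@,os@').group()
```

A negative assertion filters positions out without eating any characters.
The match spans [0:3] → 'drv'.

'drv'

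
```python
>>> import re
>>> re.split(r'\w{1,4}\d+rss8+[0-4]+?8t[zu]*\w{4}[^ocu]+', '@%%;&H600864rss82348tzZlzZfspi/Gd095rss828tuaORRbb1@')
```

['@%%;&', 'uaORRbb1@']

Pattern: 1 to 4 of a word character, then one or more of a digit, then the literal 'rss'; then one or more of the literal '8', then one or more of a character in [0-4] (lazy), then the literal '8t'; then zero or more of one of [zu], then exactly 4 of a word character, then one or more of any character except [ocu].
Matches to split on: at [5:43] → 'H600864rss82348tzZlzZfspi/Gd095rss828t'.
The string is cut at each match, leaving 2 pieces.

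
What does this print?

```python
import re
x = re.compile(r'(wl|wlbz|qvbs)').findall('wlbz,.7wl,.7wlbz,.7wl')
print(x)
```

['wl', 'wl', 'wl', 'wl']

Alternation tries branches left to right and keeps the first one that lets the overall match succeed at that position.
With a single group, `findall` returns only what that group captured — 4 items.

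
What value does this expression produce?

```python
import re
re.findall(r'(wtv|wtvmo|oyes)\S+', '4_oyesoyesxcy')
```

['oyes']

Scanning left to right: at [2:13] match 'oyesoyesxcy', group 1 = 'oyes'.
With a single group, `findall` returns only what that group captured — 1 item.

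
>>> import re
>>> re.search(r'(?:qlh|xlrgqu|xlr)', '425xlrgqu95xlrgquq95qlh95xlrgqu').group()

'xlrgqu'

The regex engine tests alternatives in the order written; an earlier branch that matches wins even if a later one would match more.
`re.search` tries every starting position until one works.
The match spans [3:9] → 'xlrgqu'.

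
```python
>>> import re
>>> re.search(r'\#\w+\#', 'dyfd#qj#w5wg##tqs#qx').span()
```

(4, 8)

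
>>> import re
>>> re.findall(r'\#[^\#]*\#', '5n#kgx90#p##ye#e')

['#kgx90#', '##']

`findall` yields the raw match text (2 of them) because the pattern has no groups.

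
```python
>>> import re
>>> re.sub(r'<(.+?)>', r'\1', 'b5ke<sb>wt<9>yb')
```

With the lazy modifier that quantifier settles for the fewest repetitions that let the rest of the pattern succeed (the atoms after it are unaffected and can still be greedy).
`\1` in the replacement pulls in group 1's text for each match.

'b5kesbwt9yb'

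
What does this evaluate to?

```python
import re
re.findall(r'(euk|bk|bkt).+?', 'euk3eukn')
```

Scanning left to right: at [0:4] match 'euk3', group 1 = 'euk'; at [4:8] match 'eukn', group 1 = 'euk'.
Because there's exactly one group, `findall` drops the full match and keeps group 1 from each hit.

['euk', 'euk']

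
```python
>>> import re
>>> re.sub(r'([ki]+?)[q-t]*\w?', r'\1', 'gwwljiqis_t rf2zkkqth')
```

'gwwljis_t rf2zkqth'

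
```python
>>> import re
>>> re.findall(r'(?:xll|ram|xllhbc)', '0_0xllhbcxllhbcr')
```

['xll', 'xll']

`|` is ordered: at each position the engine commits to the first alternative that works.
No capturing groups, so `findall` returns the 2 full match strings.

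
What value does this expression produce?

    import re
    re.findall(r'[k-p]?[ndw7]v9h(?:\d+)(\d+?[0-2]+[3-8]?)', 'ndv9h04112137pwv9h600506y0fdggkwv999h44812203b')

['213', '506']

Because there's exactly one group, `findall` drops the full match and keeps group 1 from each hit.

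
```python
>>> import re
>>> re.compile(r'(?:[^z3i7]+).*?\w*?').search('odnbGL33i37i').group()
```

'odnbGL'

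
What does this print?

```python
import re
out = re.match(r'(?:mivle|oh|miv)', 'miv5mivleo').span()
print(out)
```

(0, 3)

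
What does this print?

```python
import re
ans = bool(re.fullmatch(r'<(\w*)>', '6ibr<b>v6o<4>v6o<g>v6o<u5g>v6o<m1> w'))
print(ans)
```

False

For `fullmatch`, every character of the input must be accounted for by the pattern.
Here there's no way to consume every character, so the call returns None, and `bool(None)` is False.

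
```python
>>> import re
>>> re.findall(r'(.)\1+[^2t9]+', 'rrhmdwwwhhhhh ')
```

['r']

`\1` is not a pattern — it's the concrete string captured by group 1, re-applied verbatim.
One capturing group, so `findall` returns just the captured substring from the one match — 1 in all.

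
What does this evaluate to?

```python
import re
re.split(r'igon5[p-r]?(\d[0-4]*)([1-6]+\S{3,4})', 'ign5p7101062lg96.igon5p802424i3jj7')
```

['ign5p7101062lg96.', '80242', '4i3jj', '7']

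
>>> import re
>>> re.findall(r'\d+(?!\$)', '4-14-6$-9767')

['4', '14', '9767']

`(?!…)`/`(?<!…)` only lets a position through if the neighbouring text does NOT match; no characters are consumed.
No capturing groups, so `findall` returns the 3 full match strings.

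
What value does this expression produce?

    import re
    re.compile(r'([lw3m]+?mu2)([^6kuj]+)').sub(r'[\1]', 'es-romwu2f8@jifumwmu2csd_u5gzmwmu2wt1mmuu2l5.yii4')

'es-romwu2f8@jifu[mwmu2]u5gz[mwmu2]uu2l5.yii4'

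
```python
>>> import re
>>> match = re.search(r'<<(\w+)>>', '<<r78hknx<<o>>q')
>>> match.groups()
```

`re.search` tries every starting position until one works.
The match spans [9:14] → '<<o>>'.
Captured: group 1 = 'o'.

('o',)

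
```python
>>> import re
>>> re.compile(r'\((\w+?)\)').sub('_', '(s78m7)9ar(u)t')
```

'_9ar_t'

`sub` substitutes '_' at each match site.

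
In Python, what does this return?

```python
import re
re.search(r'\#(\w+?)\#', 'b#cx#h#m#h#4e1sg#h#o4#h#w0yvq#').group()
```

'#cx#'

The match spans [1:5] → '#cx#'.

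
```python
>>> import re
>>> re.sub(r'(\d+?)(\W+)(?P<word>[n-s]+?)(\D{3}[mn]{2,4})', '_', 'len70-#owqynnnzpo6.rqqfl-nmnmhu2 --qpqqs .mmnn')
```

'len_zpo_hu_'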